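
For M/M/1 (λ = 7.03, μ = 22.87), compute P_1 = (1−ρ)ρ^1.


ρ = 7.03/22.87 = 0.3074
P_n = (1−ρ)·ρ^n = (1 − 0.3074)·0.3074^1 = 0.6926·0.307390 = 0.212901

Final: 0.212901


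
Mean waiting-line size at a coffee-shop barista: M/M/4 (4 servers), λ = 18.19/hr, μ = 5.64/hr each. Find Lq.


a = λ/μ = 3.2252; ρ = a/4 = 0.8063
P₀ = 0.026116
Lq = P₀·a^c·ρ / (c!·(1−ρ)²) = 0.026116·108.19679·0.8063/(24·0.03752)
= 2.52998

Final: 2.52998


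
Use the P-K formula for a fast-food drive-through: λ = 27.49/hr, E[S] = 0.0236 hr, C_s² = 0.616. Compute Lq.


ρ = λ·E[S] = 27.49·0.0236 = 0.6488
Lq = ρ²(1+C_s²)/(2(1−ρ)) = 0.4209·(1+0.616)/(2·0.3512)
= 0.4209·1.6160/0.7025 = 0.96825

Final: 0.96825


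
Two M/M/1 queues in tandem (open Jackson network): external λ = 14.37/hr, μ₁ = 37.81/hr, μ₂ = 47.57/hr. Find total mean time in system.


Each node sees arrival rate λ = 14.37/hr (tandem ⇒ throughput preserved).
W₁ = 1/(μ₁−λ) = 1/(37.81−14.37) = 0.04266 hr
W₂ = 1/(μ₂−λ) = 1/(47.57−14.37) = 0.03012 hr
W_total = W₁ + W₂ = 0.04266 + 0.03012 = 0.07278 hr

Final: 0.07278 hr


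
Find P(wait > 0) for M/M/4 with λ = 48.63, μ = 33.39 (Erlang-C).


a = λ/μ = 1.4564; ρ = a/4 = 0.3641
P₀ = 0.231122 (from M/M/c formula)
C(c,a) = [a^c/(c!(1−ρ))]·P₀ = [4.49937/(24·0.6359)]·0.231122
= 0.29482·0.231122 = 0.068139

Final: 0.068139


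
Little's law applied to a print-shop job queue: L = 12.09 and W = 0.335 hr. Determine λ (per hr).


λ = L/W = 12.09/0.335 = 36.0896 /hr

Final: 36.0896 /hr


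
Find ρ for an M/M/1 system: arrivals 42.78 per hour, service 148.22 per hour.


ρ = λ/μ = 42.78/148.22 = 0.2886

Final: 0.2886


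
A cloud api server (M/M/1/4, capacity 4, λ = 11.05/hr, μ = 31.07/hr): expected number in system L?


ρ = 11.05/31.07 = 0.3556
L = ρ[1 − (K+1)ρ^K + Kρ^(K+1)] / [(1−ρ)(1−ρ^(K+1))]
Numerator: 0.3556·(1 − 5·0.015999 + 4·0.005690) = 0.335293
Denominator: (0.6444)·(0.994310) = 0.640685
L = 0.335293/0.640685 = 0.5233

Final: 0.5233


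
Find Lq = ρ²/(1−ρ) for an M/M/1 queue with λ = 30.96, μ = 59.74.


ρ = 30.96/59.74 = 0.5182
Lq = ρ²/(1−ρ) = 0.2686/0.4818 = 0.5575

Final: 0.5575


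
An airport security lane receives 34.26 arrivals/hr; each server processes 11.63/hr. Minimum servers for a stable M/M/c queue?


Stability requires cμ > λ ⇔ c > λ/μ.
λ/μ = 34.26/11.63 = 2.9458
Minimum integer c = ⌊2.9458⌋ + 1 = 3
Check: 3·11.63 = 34.89 > 34.26, while 2·11.63 = 23.26 ≤ 34.26

Final: 3 servers


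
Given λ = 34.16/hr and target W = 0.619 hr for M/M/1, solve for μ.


W = 1/(μ−λ) ⇒ μ − λ = 1/W = 1/0.619 = 1.6155
μ = λ + 1/W = 34.16 + 1.6155 = 35.7755 per hr

Final: 35.7755 /hr


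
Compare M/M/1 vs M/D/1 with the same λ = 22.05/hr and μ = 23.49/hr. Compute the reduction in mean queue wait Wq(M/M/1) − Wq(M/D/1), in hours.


ρ = 22.05/23.49 = 0.9387
Wq(M/M/1) = ρ/(μ−λ) = 0.9387/1.44 = 0.65187 hr
Wq(M/D/1) = ρ/(2(μ−λ)) = 0.32594 hr
Savings = 0.65187 − 0.32594 = 0.32594 hr

Final: 0.32594 hr


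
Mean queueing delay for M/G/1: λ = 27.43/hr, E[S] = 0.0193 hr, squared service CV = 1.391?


ρ = λ·E[S] = 27.43·0.0193 = 0.5294
E[S²] = E[S]²(1+C_s²) = 0.0193²·(1+1.391) = 0.0008906
Wq = λ·E[S²]/(2(1−ρ)) = 27.43·0.0008906/(2·0.4706) = 0.02596 hr

Final: 0.02596 hr


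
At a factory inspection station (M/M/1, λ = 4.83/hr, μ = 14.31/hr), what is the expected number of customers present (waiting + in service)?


ρ = λ/μ = 4.83/14.31 = 0.3375
L = ρ/(1−ρ) = 0.3375/(1 − 0.3375) = 0.3375/0.6625 = 0.5095

Final: 0.5095


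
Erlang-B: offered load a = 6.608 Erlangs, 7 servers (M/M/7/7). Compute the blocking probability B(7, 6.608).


B(c,a) = (a^c/c!) / Σ_{k=0}^{c} a^k/k!
a^7/7! = 109.159039
Σ terms (k=0..7): 1.00000 + 6.60800 + 21.83283 + 48.09045 + 79.44543 + 104.99507 + 115.63458 + 109.15904 = 486.765397
B = 109.159039/486.765397 = 0.224254

Final: 0.224254


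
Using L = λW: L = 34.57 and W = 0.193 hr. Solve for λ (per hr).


λ = L/W = 34.57/0.193 = 179.1192 /hr

Final: 179.1192 /hr


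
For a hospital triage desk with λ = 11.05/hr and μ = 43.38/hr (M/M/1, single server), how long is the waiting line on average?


ρ = 11.05/43.38 = 0.2547
Lq = ρ²/(1−ρ) = 0.06489/0.7453 = 0.08706

Final: 0.08706


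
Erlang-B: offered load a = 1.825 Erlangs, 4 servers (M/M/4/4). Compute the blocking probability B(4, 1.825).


B(c,a) = (a^c/c!) / Σ_{k=0}^{c} a^k/k!
a^4/4! = 0.462211
Σ terms (k=0..4): 1.00000 + 1.82500 + 1.66531 + 1.01307 + 0.46221 = 5.965589
B = 0.462211/5.965589 = 0.077480

Final: 0.077480


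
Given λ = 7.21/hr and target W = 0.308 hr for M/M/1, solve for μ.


W = 1/(μ−λ) ⇒ μ − λ = 1/W = 1/0.308 = 3.2468
μ = λ + 1/W = 7.21 + 3.2468 = 10.4568 per hr

Final: 10.4568 /hr


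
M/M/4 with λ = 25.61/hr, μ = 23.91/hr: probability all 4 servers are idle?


a = λ/μ = 25.61/23.91 = 1.0711; ρ = a/c = 0.2678
Σ_{k=0}^{3} a^k/k! (terms k=0..3) = 1.00000 + 1.07110 + 0.57363 + 0.20480 = 2.84953
Tail: a^4/(4!(1−ρ)) = 1.31619/(24·0.7322) = 0.07490
P₀ = 1/(2.84953 + 0.07490) = 1/2.92443 = 0.341947

Final: 0.341947


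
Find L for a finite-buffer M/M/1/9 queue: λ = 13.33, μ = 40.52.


ρ = 13.33/40.52 = 0.3290
L = ρ[1 − (K+1)ρ^K + Kρ^(K+1)] / [(1−ρ)(1−ρ^(K+1))]
Numerator: 0.3290·(1 − 10·0.00004513 + 9·0.00001485) = 0.328869
Denominator: (0.6710)·(0.999985) = 0.671017
L = 0.328869/0.671017 = 0.4901

Final: 0.4901


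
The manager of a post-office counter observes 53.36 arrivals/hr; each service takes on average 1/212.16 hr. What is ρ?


ρ = λ/μ = 53.36/212.16 = 0.2515

Final: 0.2515


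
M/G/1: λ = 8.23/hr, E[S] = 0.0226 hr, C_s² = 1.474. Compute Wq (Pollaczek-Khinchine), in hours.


ρ = λ·E[S] = 8.23·0.0226 = 0.1860
E[S²] = E[S]²(1+C_s²) = 0.0226²·(1+1.474) = 0.001264
Wq = λ·E[S²]/(2(1−ρ)) = 8.23·0.001264/(2·0.8140) = 0.006388 hr

Final: 0.006388 hr


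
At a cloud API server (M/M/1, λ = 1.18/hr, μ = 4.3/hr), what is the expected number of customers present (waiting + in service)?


ρ = λ/μ = 1.18/4.3 = 0.2744
L = ρ/(1−ρ) = 0.2744/(1 − 0.2744) = 0.2744/0.7256 = 0.3782

Final: 0.3782


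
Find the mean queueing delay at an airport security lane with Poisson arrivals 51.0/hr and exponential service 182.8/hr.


ρ = 51.0/182.8 = 0.2790
Wq = ρ/(μ−λ) = 0.2790/(182.8 − 51.0) = 0.2790/131.80 = 0.002117 hr

Final: 0.002117 hr


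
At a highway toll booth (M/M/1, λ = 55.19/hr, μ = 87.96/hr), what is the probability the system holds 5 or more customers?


ρ = 55.19/87.96 = 0.6274
P(N ≥ n) = ρ^n = 0.6274^5 = 0.097247

Final: 0.097247


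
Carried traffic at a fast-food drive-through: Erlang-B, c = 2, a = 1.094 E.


B(2,1.094) = 0.222260 (Erlang-B)
Carried load = a(1 − B) = 1.094·(1 − 0.222260) = 1.094·0.777740 = 0.8508 E

Final: 0.8508 Erlangs


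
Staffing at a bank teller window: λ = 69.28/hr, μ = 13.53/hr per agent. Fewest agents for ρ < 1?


Stability requires cμ > λ ⇔ c > λ/μ.
λ/μ = 69.28/13.53 = 5.1205
Minimum integer c = ⌊5.1205⌋ + 1 = 6
Check: 6·13.53 = 81.18 > 69.28, while 5·13.53 = 67.65 ≤ 69.28

Final: 6 servers


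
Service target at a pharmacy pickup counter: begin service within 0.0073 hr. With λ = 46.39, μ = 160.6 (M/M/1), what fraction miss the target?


ρ = 46.39/160.6 = 0.2889
P(Wq > t) = ρ·e^{−(μ−λ)t} = 0.2889·e^{−0.8337}
= 0.2889·0.434425 = 0.125485

Final: 0.125485


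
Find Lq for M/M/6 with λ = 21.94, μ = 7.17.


a = λ/μ = 3.0600; ρ = a/6 = 0.5100
P₀ = 0.046014
Lq = P₀·a^c·ρ / (c!·(1−ρ)²) = 0.046014·820.92750·0.5100/(720·0.24010)
= 0.11144

Final: 0.11144


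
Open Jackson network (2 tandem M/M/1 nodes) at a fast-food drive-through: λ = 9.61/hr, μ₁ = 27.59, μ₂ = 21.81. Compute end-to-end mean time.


Each node sees arrival rate λ = 9.61/hr (tandem ⇒ throughput preserved).
W₁ = 1/(μ₁−λ) = 1/(27.59−9.61) = 0.05562 hr
W₂ = 1/(μ₂−λ) = 1/(21.81−9.61) = 0.08197 hr
W_total = W₁ + W₂ = 0.05562 + 0.08197 = 0.13758 hr

Final: 0.13758 hr


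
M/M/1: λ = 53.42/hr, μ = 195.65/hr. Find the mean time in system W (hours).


W = 1/(μ−λ) = 1/(195.65 − 53.42) = 1/142.23 = 0.007031 hr

Final: 0.007031 hr


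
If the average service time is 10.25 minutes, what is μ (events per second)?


μ = 1/(service time) in consistent units.
1 second = 0.0166667 min, so μ = 0.0166667/10.25 = 0.001626 per second

Final: 0.001626 /sec


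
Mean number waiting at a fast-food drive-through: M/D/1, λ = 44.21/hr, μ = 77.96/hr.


ρ = 44.21/77.96 = 0.5671
M/D/1: Lq = ρ²/(2(1−ρ)) = 0.3216/(2·0.4329) = 0.37142

Final: 0.37142


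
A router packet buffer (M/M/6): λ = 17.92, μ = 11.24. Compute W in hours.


a = 1.5943; ρ = 0.2657; P₀ = 0.202975
Lq = P₀·a^c·ρ/(c!(1−ρ)²) = 0.002282
Wq = Lq/λ = 0.002282/17.92 = 0.0001273 hr
W = Wq + 1/μ = 0.0001273 + 0.08897 = 0.08910 hr

Final: 0.08910 hr


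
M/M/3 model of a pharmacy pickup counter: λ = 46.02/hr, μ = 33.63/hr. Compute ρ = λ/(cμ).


ρ = λ/(cμ) = 46.02/(3·33.63) = 46.02/100.89 = 0.4561

Final: 0.4561


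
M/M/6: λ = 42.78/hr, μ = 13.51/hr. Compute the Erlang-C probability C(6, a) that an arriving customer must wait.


a = λ/μ = 3.1665; ρ = a/6 = 0.5278
P₀ = 0.041188 (from M/M/c formula)
C(c,a) = [a^c/(c!(1−ρ))]·P₀ = [1008.12083/(720·0.4722)]·0.041188
= 2.96493·0.041188 = 0.122119

Final: 0.122119


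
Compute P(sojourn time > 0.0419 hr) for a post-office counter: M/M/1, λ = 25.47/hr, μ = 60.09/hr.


W ~ Exponential(μ−λ) for M/M/1.
μ − λ = 60.09 − 25.47 = 34.6200
P(W > t) = e^{−(μ−λ)t} = e^{−1.4506} = 0.234435

Final: 0.234435


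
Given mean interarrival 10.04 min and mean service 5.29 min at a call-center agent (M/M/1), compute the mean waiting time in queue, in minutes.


λ = 60/10.04 = 5.9761 /hr
μ = 60/5.29 = 11.3422 /hr
ρ = λ/μ = 5.9761/11.3422 = 0.5269
Wq = ρ/(μ−λ) = 0.5269/(11.3422−5.9761) = 0.09819 hr
In minutes: 0.09819·60 = 5.891 min

Final: 5.891 min


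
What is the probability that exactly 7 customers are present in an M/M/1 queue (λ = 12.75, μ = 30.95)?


ρ = 12.75/30.95 = 0.4120
P_n = (1−ρ)·ρ^n = (1 − 0.4120)·0.4120^7 = 0.5880·0.002013 = 0.001184

Final: 0.001184


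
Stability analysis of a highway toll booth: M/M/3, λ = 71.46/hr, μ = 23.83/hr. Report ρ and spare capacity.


Total capacity cμ = 3·23.83 = 71.49/hr
ρ = λ/(cμ) = 71.46/71.49 = 0.9996
Stable ⇔ ρ < 1: YES
Spare capacity = cμ − λ = 71.49 − 71.46 = 0.03/hr

Final: ρ = 0.9996; stable; margin = 0.03/hr


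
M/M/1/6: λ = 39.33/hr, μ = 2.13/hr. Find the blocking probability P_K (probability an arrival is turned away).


ρ = λ/μ = 39.33/2.13 = 18.4648
P_K = (1−ρ)ρ^K/(1−ρ^(K+1)) = (-17.4648·39633831.422094)/(1 − 731830323.864303)
= -692196492.442209/-731830322.864303 = 0.945843

Final: 0.945843


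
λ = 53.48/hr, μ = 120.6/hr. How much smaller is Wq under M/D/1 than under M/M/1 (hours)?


ρ = 53.48/120.6 = 0.4434
Wq(M/M/1) = ρ/(μ−λ) = 0.4434/67.12 = 0.006607 hr
Wq(M/D/1) = ρ/(2(μ−λ)) = 0.003303 hr
Savings = 0.006607 − 0.003303 = 0.003303 hr

Final: 0.003303 hr


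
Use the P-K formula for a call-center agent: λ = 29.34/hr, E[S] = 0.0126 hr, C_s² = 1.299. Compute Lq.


ρ = λ·E[S] = 29.34·0.0126 = 0.3697
Lq = ρ²(1+C_s²)/(2(1−ρ)) = 0.1367·(1+1.299)/(2·0.6303)
= 0.1367·2.2990/1.2606 = 0.24924

Final: 0.24924


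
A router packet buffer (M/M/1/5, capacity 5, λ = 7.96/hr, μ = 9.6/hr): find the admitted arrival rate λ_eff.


ρ = 0.8292; P_K = (1−ρ)ρ^5/(1−ρ^6) = 0.099189
λ_eff = λ(1 − P_K) = 7.96·(1 − 0.099189) = 7.96·0.900811 = 7.1705 /hr

Final: 7.1705 /hr


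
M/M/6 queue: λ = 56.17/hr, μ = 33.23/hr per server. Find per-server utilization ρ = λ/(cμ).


ρ = λ/(cμ) = 56.17/(6·33.23) = 56.17/199.38 = 0.2817

Final: 0.2817


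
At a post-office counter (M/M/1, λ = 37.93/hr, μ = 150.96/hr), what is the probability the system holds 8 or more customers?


ρ = 37.93/150.96 = 0.2513
P(N ≥ n) = ρ^n = 0.2513^8 = 0.00001588

Final: 0.00001588


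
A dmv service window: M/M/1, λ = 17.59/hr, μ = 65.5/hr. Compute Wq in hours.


ρ = 17.59/65.5 = 0.2685
Wq = ρ/(μ−λ) = 0.2685/(65.5 − 17.59) = 0.2685/47.91 = 0.005605 hr

Final: 0.005605 hr


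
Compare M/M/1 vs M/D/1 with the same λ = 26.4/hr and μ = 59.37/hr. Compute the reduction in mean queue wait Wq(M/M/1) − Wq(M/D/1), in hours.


ρ = 26.4/59.37 = 0.4447
Wq(M/M/1) = ρ/(μ−λ) = 0.4447/32.97 = 0.01349 hr
Wq(M/D/1) = ρ/(2(μ−λ)) = 0.006744 hr
Savings = 0.01349 − 0.006744 = 0.006744 hr

Final: 0.006744 hr


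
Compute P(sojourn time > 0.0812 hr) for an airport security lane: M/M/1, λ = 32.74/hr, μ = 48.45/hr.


W ~ Exponential(μ−λ) for M/M/1.
μ − λ = 48.45 − 32.74 = 15.7100
P(W > t) = e^{−(μ−λ)t} = e^{−1.2757} = 0.279249

Final: 0.279249


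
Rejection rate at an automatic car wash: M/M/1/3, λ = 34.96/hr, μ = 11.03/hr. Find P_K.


ρ = λ/μ = 34.96/11.03 = 3.1695
P_K = (1−ρ)ρ^K/(1−ρ^(K+1)) = (-2.1695·31.841076)/(1 − 100.921488)
= -69.080412/-99.921488 = 0.691347

Final: 0.691347


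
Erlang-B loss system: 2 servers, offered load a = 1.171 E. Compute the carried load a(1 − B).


B(2,1.171) = 0.240011 (Erlang-B)
Carried load = a(1 − B) = 1.171·(1 − 0.240011) = 1.171·0.759989 = 0.8899 E

Final: 0.8899 Erlangs


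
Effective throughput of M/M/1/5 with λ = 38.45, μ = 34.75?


ρ = 1.1065; P_K = (1−ρ)ρ^5/(1−ρ^6) = 0.211465
λ_eff = λ(1 − P_K) = 38.45·(1 − 0.211465) = 38.45·0.788535 = 30.3192 /hr

Final: 30.3192 /hr


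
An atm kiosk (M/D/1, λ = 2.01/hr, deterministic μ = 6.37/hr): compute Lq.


ρ = 2.01/6.37 = 0.3155
M/D/1: Lq = ρ²/(2(1−ρ)) = 0.09957/(2·0.6845) = 0.07273

Final: 0.07273


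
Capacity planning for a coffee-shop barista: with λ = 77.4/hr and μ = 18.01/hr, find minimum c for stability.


Stability requires cμ > λ ⇔ c > λ/μ.
λ/μ = 77.4/18.01 = 4.2976
Minimum integer c = ⌊4.2976⌋ + 1 = 5
Check: 5·18.01 = 90.05 > 77.4, while 4·18.01 = 72.04 ≤ 77.4

Final: 5 servers


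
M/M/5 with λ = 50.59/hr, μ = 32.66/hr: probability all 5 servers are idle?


a = λ/μ = 50.59/32.66 = 1.5490; ρ = a/c = 0.3098
Σ_{k=0}^{4} a^k/k! (terms k=0..4) = 1.00000 + 1.54899 + 1.19968 + 0.61943 + 0.23987 = 4.60798
Tail: a^5/(5!(1−ρ)) = 8.91749/(120·0.6902) = 0.10767
P₀ = 1/(4.60798 + 0.10767) = 1/4.71565 = 0.212060

Final: 0.212060


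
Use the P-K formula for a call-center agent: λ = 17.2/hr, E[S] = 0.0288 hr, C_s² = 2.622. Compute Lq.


ρ = λ·E[S] = 17.2·0.0288 = 0.4954
Lq = ρ²(1+C_s²)/(2(1−ρ)) = 0.2454·(1+2.622)/(2·0.5046)
= 0.2454·3.6220/1.0093 = 0.88060

Final: 0.88060


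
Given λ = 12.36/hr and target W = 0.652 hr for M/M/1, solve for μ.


W = 1/(μ−λ) ⇒ μ − λ = 1/W = 1/0.652 = 1.5337
μ = λ + 1/W = 12.36 + 1.5337 = 13.8937 per hr

Final: 13.8937 /hr


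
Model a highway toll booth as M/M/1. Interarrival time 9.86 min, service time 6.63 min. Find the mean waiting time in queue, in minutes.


λ = 60/9.86 = 6.0852 /hr
μ = 60/6.63 = 9.0498 /hr
ρ = λ/μ = 6.0852/9.0498 = 0.6724
Wq = ρ/(μ−λ) = 0.6724/(9.0498−6.0852) = 0.22682 hr
In minutes: 0.22682·60 = 13.609 min

Final: 13.609 min


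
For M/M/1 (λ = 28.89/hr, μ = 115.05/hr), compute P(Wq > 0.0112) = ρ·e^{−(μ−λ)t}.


ρ = 28.89/115.05 = 0.2511
P(Wq > t) = ρ·e^{−(μ−λ)t} = 0.2511·e^{−0.9650}
= 0.2511·0.380986 = 0.095669

Final: 0.095669


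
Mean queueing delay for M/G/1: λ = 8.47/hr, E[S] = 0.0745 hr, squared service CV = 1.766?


ρ = λ·E[S] = 8.47·0.0745 = 0.6310
E[S²] = E[S]²(1+C_s²) = 0.0745²·(1+1.766) = 0.015352
Wq = λ·E[S²]/(2(1−ρ)) = 8.47·0.015352/(2·0.3690) = 0.17620 hr

Final: 0.17620 hr


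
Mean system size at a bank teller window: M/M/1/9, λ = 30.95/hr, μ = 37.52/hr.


ρ = 30.95/37.52 = 0.8249
L = ρ[1 − (K+1)ρ^K + Kρ^(K+1)] / [(1−ρ)(1−ρ^(K+1))]
Numerator: 0.8249·(1 − 10·0.176840 + 9·0.145874) = 0.449128
Denominator: (0.1751)·(0.854126) = 0.149563
L = 0.449128/0.149563 = 3.0029

Final: 3.0029


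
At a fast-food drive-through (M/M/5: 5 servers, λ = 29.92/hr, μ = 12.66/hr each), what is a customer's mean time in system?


a = 2.3633; ρ = 0.4727; P₀ = 0.092412
Lq = P₀·a^c·ρ/(c!(1−ρ)²) = 0.09651
Wq = Lq/λ = 0.09651/29.92 = 0.003226 hr
W = Wq + 1/μ = 0.003226 + 0.07899 = 0.08221 hr

Final: 0.08221 hr


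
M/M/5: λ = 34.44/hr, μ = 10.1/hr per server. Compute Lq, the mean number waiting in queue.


a = λ/μ = 3.4099; ρ = a/5 = 0.6820
P₀ = 0.028948
Lq = P₀·a^c·ρ / (c!·(1−ρ)²) = 0.028948·461.00841·0.6820/(120·0.10114)
= 0.74990

Final: 0.74990


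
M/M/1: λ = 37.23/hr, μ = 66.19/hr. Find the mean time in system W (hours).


W = 1/(μ−λ) = 1/(66.19 − 37.23) = 1/28.96 = 0.03453 hr

Final: 0.03453 hr


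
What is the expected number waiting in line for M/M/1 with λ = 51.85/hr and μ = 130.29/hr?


ρ = 51.85/130.29 = 0.3980
Lq = ρ²/(1−ρ) = 0.1584/0.6020 = 0.2631

Final: 0.2631


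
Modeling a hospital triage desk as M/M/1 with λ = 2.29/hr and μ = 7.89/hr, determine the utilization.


ρ = λ/μ = 2.29/7.89 = 0.2902

Final: 0.2902


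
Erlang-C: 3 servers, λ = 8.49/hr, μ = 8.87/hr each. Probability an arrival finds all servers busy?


a = λ/μ = 0.9572; ρ = a/3 = 0.3191
P₀ = 0.380248 (from M/M/c formula)
C(c,a) = [a^c/(c!(1−ρ))]·P₀ = [0.87690/(6·0.6809)]·0.380248
= 0.21463·0.380248 = 0.081612

Final: 0.081612


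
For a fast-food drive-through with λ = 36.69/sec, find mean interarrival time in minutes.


Mean interarrival time = 1/λ = 1/36.69 second = 0.02726 second
In minutes: 0.02726 × 0.0166667 = 0.0004543 min

Final: 0.0004543 min


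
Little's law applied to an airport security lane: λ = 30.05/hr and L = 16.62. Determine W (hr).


W = L/λ = 16.62/30.05 = 0.5531 hr

Final: 0.5531 hr


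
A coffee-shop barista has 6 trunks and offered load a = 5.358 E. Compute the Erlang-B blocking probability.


B(c,a) = (a^c/c!) / Σ_{k=0}^{c} a^k/k!
a^6/6! = 32.861226
Σ terms (k=0..6): 1.00000 + 5.35800 + 14.35408 + 25.63639 + 34.33995 + 36.79869 + 32.86123 = 150.348328
B = 32.861226/150.348328 = 0.218567

Final: 0.218567


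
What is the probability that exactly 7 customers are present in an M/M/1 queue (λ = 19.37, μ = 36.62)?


ρ = 19.37/36.62 = 0.5289
P_n = (1−ρ)·ρ^n = (1 − 0.5289)·0.5289^7 = 0.4711·0.011585 = 0.005457

Final: 0.005457


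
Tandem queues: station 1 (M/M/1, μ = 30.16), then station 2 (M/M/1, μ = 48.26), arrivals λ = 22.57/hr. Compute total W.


Each node sees arrival rate λ = 22.57/hr (tandem ⇒ throughput preserved).
W₁ = 1/(μ₁−λ) = 1/(30.16−22.57) = 0.13175 hr
W₂ = 1/(μ₂−λ) = 1/(48.26−22.57) = 0.03893 hr
W_total = W₁ + W₂ = 0.13175 + 0.03893 = 0.17068 hr

Final: 0.17068 hr


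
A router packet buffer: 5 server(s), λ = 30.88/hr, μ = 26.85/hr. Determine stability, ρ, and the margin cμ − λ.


Total capacity cμ = 5·26.85 = 134.25/hr
ρ = λ/(cμ) = 30.88/134.25 = 0.2300
Stable ⇔ ρ < 1: YES
Spare capacity = cμ − λ = 134.25 − 30.88 = 103.37/hr

Final: ρ = 0.2300; stable; margin = 103.37/hr


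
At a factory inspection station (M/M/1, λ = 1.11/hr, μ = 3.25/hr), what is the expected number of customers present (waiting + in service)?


ρ = λ/μ = 1.11/3.25 = 0.3415
L = ρ/(1−ρ) = 0.3415/(1 − 0.3415) = 0.3415/0.6585 = 0.5187

Final: 0.5187


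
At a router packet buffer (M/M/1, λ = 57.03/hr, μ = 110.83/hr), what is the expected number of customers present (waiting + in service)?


ρ = λ/μ = 57.03/110.83 = 0.5146
L = ρ/(1−ρ) = 0.5146/(1 − 0.5146) = 0.5146/0.4854 = 1.0600

Final: 1.0600


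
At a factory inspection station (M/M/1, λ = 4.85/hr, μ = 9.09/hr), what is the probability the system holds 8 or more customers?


ρ = 4.85/9.09 = 0.5336
P(N ≥ n) = ρ^n = 0.5336^8 = 0.006568

Final: 0.006568


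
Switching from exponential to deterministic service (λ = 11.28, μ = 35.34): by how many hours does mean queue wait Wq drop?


ρ = 11.28/35.34 = 0.3192
Wq(M/M/1) = ρ/(μ−λ) = 0.3192/24.06 = 0.01327 hr
Wq(M/D/1) = ρ/(2(μ−λ)) = 0.006633 hr
Savings = 0.01327 − 0.006633 = 0.006633 hr

Final: 0.006633 hr


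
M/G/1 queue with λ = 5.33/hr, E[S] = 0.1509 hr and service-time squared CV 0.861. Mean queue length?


ρ = λ·E[S] = 5.33·0.1509 = 0.8043
Lq = ρ²(1+C_s²)/(2(1−ρ)) = 0.6469·(1+0.861)/(2·0.1957)
= 0.6469·1.8610/0.3914 = 3.07576

Final: 3.07576


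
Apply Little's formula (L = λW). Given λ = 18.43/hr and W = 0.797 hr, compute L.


L = λW = 18.43·0.797 = 14.6887

Final: 14.6887


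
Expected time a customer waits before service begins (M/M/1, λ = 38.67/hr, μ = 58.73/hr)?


ρ = 38.67/58.73 = 0.6584
Wq = ρ/(μ−λ) = 0.6584/(58.73 − 38.67) = 0.6584/20.06 = 0.03282 hr

Final: 0.03282 hr


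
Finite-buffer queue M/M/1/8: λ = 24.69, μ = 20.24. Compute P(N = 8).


ρ = λ/μ = 24.69/20.24 = 1.2199
P_K = (1−ρ)ρ^K/(1−ρ^(K+1)) = (-0.2199·4.903257)/(1 − 5.981295)
= -1.078038/-4.981295 = 0.216417

Final: 0.216417


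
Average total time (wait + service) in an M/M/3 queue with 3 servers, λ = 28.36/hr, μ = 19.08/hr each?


a = 1.4864; ρ = 0.4955; P₀ = 0.213868
Lq = P₀·a^c·ρ/(c!(1−ρ)²) = 0.22782
Wq = Lq/λ = 0.22782/28.36 = 0.008033 hr
W = Wq + 1/μ = 0.008033 + 0.05241 = 0.06044 hr

Final: 0.06044 hr


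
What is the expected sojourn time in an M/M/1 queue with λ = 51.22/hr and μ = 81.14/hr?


W = 1/(μ−λ) = 1/(81.14 − 51.22) = 1/29.92 = 0.03342 hr

Final: 0.03342 hr


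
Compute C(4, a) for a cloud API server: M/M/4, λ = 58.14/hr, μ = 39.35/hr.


a = λ/μ = 1.4775; ρ = a/4 = 0.3694
P₀ = 0.226169 (from M/M/c formula)
C(c,a) = [a^c/(c!(1−ρ))]·P₀ = [4.76564/(24·0.6306)]·0.226169
= 0.31488·0.226169 = 0.071215

Final: 0.071215


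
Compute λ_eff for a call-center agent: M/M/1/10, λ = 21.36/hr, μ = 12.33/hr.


ρ = 1.7324; P_K = (1−ρ)ρ^10/(1−ρ^11) = 0.423758
λ_eff = λ(1 − P_K) = 21.36·(1 − 0.423758) = 21.36·0.576242 = 12.3085 /hr

Final: 12.3085 /hr


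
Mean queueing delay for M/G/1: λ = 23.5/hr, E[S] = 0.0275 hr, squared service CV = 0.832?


ρ = λ·E[S] = 23.5·0.0275 = 0.6462
E[S²] = E[S]²(1+C_s²) = 0.0275²·(1+0.832) = 0.001385
Wq = λ·E[S²]/(2(1−ρ)) = 23.5·0.001385/(2·0.3538) = 0.04602 hr

Final: 0.04602 hr


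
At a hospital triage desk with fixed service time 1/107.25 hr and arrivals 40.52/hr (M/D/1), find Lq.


ρ = 40.52/107.25 = 0.3778
M/D/1: Lq = ρ²/(2(1−ρ)) = 0.1427/(2·0.6222) = 0.11471

Final: 0.11471


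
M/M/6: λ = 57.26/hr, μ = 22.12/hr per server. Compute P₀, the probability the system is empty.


a = λ/μ = 57.26/22.12 = 2.5886; ρ = a/c = 0.4314
Σ_{k=0}^{5} a^k/k! (terms k=0..5) = 1.00000 + 2.58861 + 3.35044 + 2.89100 + 1.87091 + 0.96861 = 12.66957
Tail: a^6/(6!(1−ρ)) = 300.88278/(720·0.5686) = 0.73500
P₀ = 1/(12.66957 + 0.73500) = 1/13.40457 = 0.074601

Final: 0.074601


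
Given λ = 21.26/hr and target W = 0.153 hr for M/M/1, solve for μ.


W = 1/(μ−λ) ⇒ μ − λ = 1/W = 1/0.153 = 6.5359
μ = λ + 1/W = 21.26 + 6.5359 = 27.7959 per hr

Final: 27.7959 /hr


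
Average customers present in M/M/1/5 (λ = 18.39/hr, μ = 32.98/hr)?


ρ = 18.39/32.98 = 0.5576
L = ρ[1 − (K+1)ρ^K + Kρ^(K+1)] / [(1−ρ)(1−ρ^(K+1))]
Numerator: 0.5576·(1 − 6·0.053908 + 5·0.030060) = 0.461060
Denominator: (0.4424)·(0.969940) = 0.429091
L = 0.461060/0.429091 = 1.0745

Final: 1.0745


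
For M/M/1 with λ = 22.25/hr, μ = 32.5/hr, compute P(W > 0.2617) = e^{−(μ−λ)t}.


W ~ Exponential(μ−λ) for M/M/1.
μ − λ = 32.5 − 22.25 = 10.2500
P(W > t) = e^{−(μ−λ)t} = e^{−2.6824} = 0.068397

Final: 0.068397


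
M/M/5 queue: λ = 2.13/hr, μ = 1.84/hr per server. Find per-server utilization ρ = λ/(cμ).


ρ = λ/(cμ) = 2.13/(5·1.84) = 2.13/9.20 = 0.2315

Final: 0.2315


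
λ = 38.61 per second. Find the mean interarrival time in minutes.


Mean interarrival time = 1/λ = 1/38.61 second = 0.02590 second
In minutes: 0.02590 × 0.0166667 = 0.0004317 min

Final: 0.0004317 min


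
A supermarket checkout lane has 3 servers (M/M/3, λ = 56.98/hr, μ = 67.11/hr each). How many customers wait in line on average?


a = λ/μ = 0.8491; ρ = a/3 = 0.2830
P₀ = 0.425210
Lq = P₀·a^c·ρ / (c!·(1−ρ)²) = 0.425210·0.61208·0.2830/(6·0.51406)
= 0.02388

Final: 0.02388


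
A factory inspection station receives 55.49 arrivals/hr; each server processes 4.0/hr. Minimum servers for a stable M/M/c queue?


Stability requires cμ > λ ⇔ c > λ/μ.
λ/μ = 55.49/4.0 = 13.8725
Minimum integer c = ⌊13.8725⌋ + 1 = 14
Check: 14·4.0 = 56.00 > 55.49, while 13·4.0 = 52.00 ≤ 55.49

Final: 14 servers


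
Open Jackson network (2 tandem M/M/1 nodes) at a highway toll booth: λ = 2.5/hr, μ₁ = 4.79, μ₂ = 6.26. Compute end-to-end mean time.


Each node sees arrival rate λ = 2.5/hr (tandem ⇒ throughput preserved).
W₁ = 1/(μ₁−λ) = 1/(4.79−2.5) = 0.43668 hr
W₂ = 1/(μ₂−λ) = 1/(6.26−2.5) = 0.26596 hr
W_total = W₁ + W₂ = 0.43668 + 0.26596 = 0.70264 hr

Final: 0.70264 hr


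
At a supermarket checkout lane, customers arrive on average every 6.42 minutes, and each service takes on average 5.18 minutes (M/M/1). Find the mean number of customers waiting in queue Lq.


λ = 60/6.42 = 9.3458 /hr
μ = 60/5.18 = 11.5830 /hr
ρ = λ/μ = 9.3458/11.5830 = 0.8069
Lq = ρ²/(1−ρ) = 0.6510/0.1931 = 3.3706

Final: 3.3706


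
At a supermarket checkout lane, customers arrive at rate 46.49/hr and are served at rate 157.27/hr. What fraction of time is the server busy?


ρ = λ/μ = 46.49/157.27 = 0.2956

Final: 0.2956


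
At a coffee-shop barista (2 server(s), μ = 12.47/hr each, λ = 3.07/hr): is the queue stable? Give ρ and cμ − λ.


Total capacity cμ = 2·12.47 = 24.94/hr
ρ = λ/(cμ) = 3.07/24.94 = 0.1231
Stable ⇔ ρ < 1: YES
Spare capacity = cμ − λ = 24.94 − 3.07 = 21.87/hr

Final: ρ = 0.1231; stable; margin = 21.87/hr


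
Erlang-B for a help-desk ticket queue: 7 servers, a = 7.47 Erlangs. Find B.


B(c,a) = (a^c/c!) / Σ_{k=0}^{c} a^k/k!
a^7/7! = 257.521608
Σ terms (k=0..7): 1.00000 + 7.47000 + 27.90045 + 69.47212 + 129.73919 + 193.83034 + 241.31878 + 257.52161 = 928.252483
B = 257.521608/928.252483 = 0.277426

Final: 0.277426


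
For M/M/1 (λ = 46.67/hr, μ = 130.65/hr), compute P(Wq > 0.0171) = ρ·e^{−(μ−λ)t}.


ρ = 46.67/130.65 = 0.3572
P(Wq > t) = ρ·e^{−(μ−λ)t} = 0.3572·e^{−1.4361}
= 0.3572·0.237864 = 0.084968

Final: 0.084968


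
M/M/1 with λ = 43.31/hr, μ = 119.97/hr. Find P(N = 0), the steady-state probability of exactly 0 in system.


ρ = 43.31/119.97 = 0.3610
P_n = (1−ρ)·ρ^n = (1 − 0.3610)·0.3610^0 = 0.6390·1.000000 = 0.638993

Final: 0.638993


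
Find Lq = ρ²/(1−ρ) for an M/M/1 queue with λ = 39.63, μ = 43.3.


ρ = 39.63/43.3 = 0.9152
Lq = ρ²/(1−ρ) = 0.8377/0.08476 = 9.8831

Final: 9.8831


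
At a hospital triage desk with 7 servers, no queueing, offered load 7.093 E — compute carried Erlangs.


B(7,7.093) = 0.254611 (Erlang-B)
Carried load = a(1 − B) = 7.093·(1 − 0.254611) = 7.093·0.745389 = 5.2870 E

Final: 5.2870 Erlangs


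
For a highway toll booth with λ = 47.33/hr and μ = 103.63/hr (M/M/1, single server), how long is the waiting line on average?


ρ = 47.33/103.63 = 0.4567
Lq = ρ²/(1−ρ) = 0.2086/0.5433 = 0.3840

Final: 0.3840


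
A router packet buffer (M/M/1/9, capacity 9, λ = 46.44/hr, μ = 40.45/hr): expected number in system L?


ρ = 46.44/40.45 = 1.1481
L = ρ[1 − (K+1)ρ^K + Kρ^(K+1)] / [(1−ρ)(1−ρ^(K+1))]
Numerator: 1.1481·(1 − 10·3.465478 + 9·3.978660) = 2.472009
Denominator: (-0.1481)·(-2.978660) = 0.441092
L = 2.472009/0.441092 = 5.6043

Final: 5.6043


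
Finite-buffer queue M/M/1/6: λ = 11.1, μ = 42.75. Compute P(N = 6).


ρ = λ/μ = 11.1/42.75 = 0.2596
P_K = (1−ρ)ρ^K/(1−ρ^(K+1)) = (0.7404·0.0003064)/(1 − 0.00007956)
= 0.0002269/0.999920 = 0.0002269

Final: 0.0002269


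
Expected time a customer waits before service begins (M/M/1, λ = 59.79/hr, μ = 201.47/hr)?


ρ = 59.79/201.47 = 0.2968
Wq = ρ/(μ−λ) = 0.2968/(201.47 − 59.79) = 0.2968/141.68 = 0.002095 hr

Final: 0.002095 hr


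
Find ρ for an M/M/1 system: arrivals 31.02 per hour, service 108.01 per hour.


ρ = λ/μ = 31.02/108.01 = 0.2872

Final: 0.2872


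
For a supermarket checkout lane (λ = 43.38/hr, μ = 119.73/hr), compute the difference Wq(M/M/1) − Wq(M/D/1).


ρ = 43.38/119.73 = 0.3623
Wq(M/M/1) = ρ/(μ−λ) = 0.3623/76.35 = 0.004745 hr
Wq(M/D/1) = ρ/(2(μ−λ)) = 0.002373 hr
Savings = 0.004745 − 0.002373 = 0.002373 hr

Final: 0.002373 hr


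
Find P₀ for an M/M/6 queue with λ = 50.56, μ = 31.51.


a = λ/μ = 50.56/31.51 = 1.6046; ρ = a/c = 0.2674
Σ_{k=0}^{5} a^k/k! (terms k=0..5) = 1.00000 + 1.60457 + 1.28732 + 0.68853 + 0.27620 + 0.08864 = 4.94526
Tail: a^6/(6!(1−ρ)) = 17.06680/(720·0.7326) = 0.03236
P₀ = 1/(4.94526 + 0.03236) = 1/4.97762 = 0.200899

Final: 0.200899


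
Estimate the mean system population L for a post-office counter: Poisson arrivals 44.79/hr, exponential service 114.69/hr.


ρ = λ/μ = 44.79/114.69 = 0.3905
L = ρ/(1−ρ) = 0.3905/(1 − 0.3905) = 0.3905/0.6095 = 0.6408

Final: 0.6408


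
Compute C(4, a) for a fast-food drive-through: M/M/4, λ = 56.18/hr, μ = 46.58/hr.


a = λ/μ = 1.2061; ρ = a/4 = 0.3015
P₀ = 0.298323 (from M/M/c formula)
C(c,a) = [a^c/(c!(1−ρ))]·P₀ = [2.11606/(24·0.6985)]·0.298323
= 0.12623·0.298323 = 0.037658

Final: 0.037658


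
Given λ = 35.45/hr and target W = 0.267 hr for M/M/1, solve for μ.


W = 1/(μ−λ) ⇒ μ − λ = 1/W = 1/0.267 = 3.7453
μ = λ + 1/W = 35.45 + 3.7453 = 39.1953 per hr

Final: 39.1953 /hr


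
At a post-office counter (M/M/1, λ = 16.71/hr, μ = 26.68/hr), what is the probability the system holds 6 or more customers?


ρ = 16.71/26.68 = 0.6263
P(N ≥ n) = ρ^n = 0.6263^6 = 0.060359

Final: 0.060359


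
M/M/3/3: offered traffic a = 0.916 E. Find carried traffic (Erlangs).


B(3,0.916) = 0.051995 (Erlang-B)
Carried load = a(1 − B) = 0.916·(1 − 0.051995) = 0.916·0.948005 = 0.8684 E

Final: 0.8684 Erlangs


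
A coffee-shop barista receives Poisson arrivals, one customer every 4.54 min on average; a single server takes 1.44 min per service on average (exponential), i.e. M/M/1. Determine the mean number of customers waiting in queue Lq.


λ = 60/4.54 = 13.2159 /hr
μ = 60/1.44 = 41.6667 /hr
ρ = λ/μ = 13.2159/41.6667 = 0.3172
Lq = ρ²/(1−ρ) = 0.1006/0.6828 = 0.1473

Final: 0.1473


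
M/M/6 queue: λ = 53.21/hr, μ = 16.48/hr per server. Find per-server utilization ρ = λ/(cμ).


ρ = λ/(cμ) = 53.21/(6·16.48) = 53.21/98.88 = 0.5381

Final: 0.5381


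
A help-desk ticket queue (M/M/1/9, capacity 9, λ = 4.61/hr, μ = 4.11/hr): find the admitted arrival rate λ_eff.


ρ = 1.1217; P_K = (1−ρ)ρ^9/(1−ρ^10) = 0.158859
λ_eff = λ(1 − P_K) = 4.61·(1 − 0.158859) = 4.61·0.841141 = 3.8777 /hr

Final: 3.8777 /hr


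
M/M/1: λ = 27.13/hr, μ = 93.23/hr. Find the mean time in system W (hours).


W = 1/(μ−λ) = 1/(93.23 − 27.13) = 1/66.10 = 0.01513 hr

Final: 0.01513 hr


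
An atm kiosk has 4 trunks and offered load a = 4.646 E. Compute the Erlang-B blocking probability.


B(c,a) = (a^c/c!) / Σ_{k=0}^{c} a^k/k!
a^4/4! = 19.413578
Σ terms (k=0..4): 1.00000 + 4.64600 + 10.79266 + 16.71423 + 19.41358 = 52.566465
B = 19.413578/52.566465 = 0.369315

Final: 0.369315


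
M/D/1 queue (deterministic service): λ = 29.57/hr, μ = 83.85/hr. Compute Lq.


ρ = 29.57/83.85 = 0.3527
M/D/1: Lq = ρ²/(2(1−ρ)) = 0.1244/(2·0.6473) = 0.09606

Final: 0.09606


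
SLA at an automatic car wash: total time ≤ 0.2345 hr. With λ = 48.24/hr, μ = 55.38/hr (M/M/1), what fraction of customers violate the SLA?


W ~ Exponential(μ−λ) for M/M/1.
μ − λ = 55.38 − 48.24 = 7.1400
P(W > t) = e^{−(μ−λ)t} = e^{−1.6743} = 0.187434

Final: 0.187434


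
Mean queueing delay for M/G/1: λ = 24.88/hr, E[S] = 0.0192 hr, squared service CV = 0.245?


ρ = λ·E[S] = 24.88·0.0192 = 0.4777
E[S²] = E[S]²(1+C_s²) = 0.0192²·(1+0.245) = 0.0004590
Wq = λ·E[S²]/(2(1−ρ)) = 24.88·0.0004590/(2·0.5223) = 0.01093 hr

Final: 0.01093 hr


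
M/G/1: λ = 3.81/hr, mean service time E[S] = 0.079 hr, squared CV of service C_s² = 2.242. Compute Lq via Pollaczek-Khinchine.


ρ = λ·E[S] = 3.81·0.079 = 0.3010
Lq = ρ²(1+C_s²)/(2(1−ρ)) = 0.09059·(1+2.242)/(2·0.6990)
= 0.09059·3.2420/1.3980 = 0.21009

Final: 0.21009


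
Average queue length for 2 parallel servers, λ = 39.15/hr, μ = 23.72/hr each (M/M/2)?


a = λ/μ = 1.6505; ρ = a/2 = 0.8253
P₀ = 0.095739
Lq = P₀·a^c·ρ / (c!·(1−ρ)²) = 0.095739·2.72417·0.8253/(2·0.03054)
= 3.52418

Final: 3.52418


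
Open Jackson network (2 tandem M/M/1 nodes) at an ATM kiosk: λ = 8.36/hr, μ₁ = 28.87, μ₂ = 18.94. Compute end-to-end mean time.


Each node sees arrival rate λ = 8.36/hr (tandem ⇒ throughput preserved).
W₁ = 1/(μ₁−λ) = 1/(28.87−8.36) = 0.04876 hr
W₂ = 1/(μ₂−λ) = 1/(18.94−8.36) = 0.09452 hr
W_total = W₁ + W₂ = 0.04876 + 0.09452 = 0.14327 hr

Final: 0.14327 hr


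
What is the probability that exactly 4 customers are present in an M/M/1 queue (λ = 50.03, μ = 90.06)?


ρ = 50.03/90.06 = 0.5555
P_n = (1−ρ)·ρ^n = (1 − 0.5555)·0.5555^4 = 0.4445·0.095234 = 0.042330

Final: 0.042330


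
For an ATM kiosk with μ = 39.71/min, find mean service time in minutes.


Mean service time = 1/μ = 1/39.71 minute = 0.02518 minute
In minutes: 0.02518 × 1 = 0.02518 min

Final: 0.02518 min


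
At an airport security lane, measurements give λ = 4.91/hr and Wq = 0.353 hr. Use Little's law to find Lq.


Lq = λWq = 4.91·0.353 = 1.7332

Final: 1.7332


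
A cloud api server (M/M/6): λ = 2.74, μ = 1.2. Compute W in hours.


a = 2.2833; ρ = 0.3806; P₀ = 0.101608
Lq = P₀·a^c·ρ/(c!(1−ρ)²) = 0.01983
Wq = Lq/λ = 0.01983/2.74 = 0.007239 hr
W = Wq + 1/μ = 0.007239 + 0.83333 = 0.84057 hr

Final: 0.84057 hr


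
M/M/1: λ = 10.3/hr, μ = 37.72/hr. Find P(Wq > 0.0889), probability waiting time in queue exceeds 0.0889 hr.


ρ = 10.3/37.72 = 0.2731
P(Wq > t) = ρ·e^{−(μ−λ)t} = 0.2731·e^{−2.4376}
= 0.2731·0.087367 = 0.023857

Final: 0.023857


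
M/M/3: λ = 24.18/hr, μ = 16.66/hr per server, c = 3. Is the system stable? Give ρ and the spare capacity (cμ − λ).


Total capacity cμ = 3·16.66 = 49.98/hr
ρ = λ/(cμ) = 24.18/49.98 = 0.4838
Stable ⇔ ρ < 1: YES
Spare capacity = cμ − λ = 49.98 − 24.18 = 25.80/hr

Final: ρ = 0.4838; stable; margin = 25.80/hr


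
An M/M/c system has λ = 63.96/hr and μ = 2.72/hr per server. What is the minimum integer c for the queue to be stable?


Stability requires cμ > λ ⇔ c > λ/μ.
λ/μ = 63.96/2.72 = 23.5147
Minimum integer c = ⌊23.5147⌋ + 1 = 24
Check: 24·2.72 = 65.28 > 63.96, while 23·2.72 = 62.56 ≤ 63.96

Final: 24 servers


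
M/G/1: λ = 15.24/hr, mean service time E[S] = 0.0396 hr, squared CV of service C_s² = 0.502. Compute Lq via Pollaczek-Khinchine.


ρ = λ·E[S] = 15.24·0.0396 = 0.6035
Lq = ρ²(1+C_s²)/(2(1−ρ)) = 0.3642·(1+0.502)/(2·0.3965)
= 0.3642·1.5020/0.7930 = 0.68986

Final: 0.68986


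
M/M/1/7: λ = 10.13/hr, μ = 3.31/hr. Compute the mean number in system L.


ρ = 10.13/3.31 = 3.0604
L = ρ[1 − (K+1)ρ^K + Kρ^(K+1)] / [(1−ρ)(1−ρ^(K+1))]
Numerator: 3.0604·(1 − 8·2514.607237 + 7·7695.761725) = 103302.967807
Denominator: (-2.0604)·(-7694.761725) = 15854.463735
L = 103302.967807/15854.463735 = 6.5157

Final: 6.5157


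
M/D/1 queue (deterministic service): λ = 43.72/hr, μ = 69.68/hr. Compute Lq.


ρ = 43.72/69.68 = 0.6274
M/D/1: Lq = ρ²/(2(1−ρ)) = 0.3937/(2·0.3726) = 0.52834

Final: 0.52834


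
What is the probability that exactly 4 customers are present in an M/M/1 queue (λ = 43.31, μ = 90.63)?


ρ = 43.31/90.63 = 0.4779
P_n = (1−ρ)·ρ^n = (1 − 0.4779)·0.4779^4 = 0.5221·0.052151 = 0.027229

Final: 0.027229


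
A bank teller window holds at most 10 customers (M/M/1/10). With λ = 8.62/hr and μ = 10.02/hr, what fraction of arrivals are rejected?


ρ = λ/μ = 8.62/10.02 = 0.8603
P_K = (1−ρ)ρ^K/(1−ρ^(K+1)) = (0.1397·0.222022)/(1 − 0.191001)
= 0.031021/0.808999 = 0.038345

Final: 0.038345


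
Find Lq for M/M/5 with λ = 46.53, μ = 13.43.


a = λ/μ = 3.4646; ρ = a/5 = 0.6929
P₀ = 0.027064
Lq = P₀·a^c·ρ / (c!·(1−ρ)²) = 0.027064·499.21221·0.6929/(120·0.09429)
= 0.82737

Final: 0.82737


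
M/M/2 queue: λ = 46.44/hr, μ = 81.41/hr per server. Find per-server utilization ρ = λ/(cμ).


ρ = λ/(cμ) = 46.44/(2·81.41) = 46.44/162.82 = 0.2852

Final: 0.2852


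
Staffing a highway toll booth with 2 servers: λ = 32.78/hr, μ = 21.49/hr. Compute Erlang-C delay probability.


a = λ/μ = 1.5254; ρ = a/2 = 0.7627
P₀ = 0.134636 (from M/M/c formula)
C(c,a) = [a^c/(c!(1−ρ))]·P₀ = [2.32673/(2·0.2373)]·0.134636
= 4.90209·0.134636 = 0.659996

Final: 0.659996


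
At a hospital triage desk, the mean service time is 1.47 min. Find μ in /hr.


μ = 1/(service time) in consistent units.
1 hour = 60 min, so μ = 60/1.47 = 40.8163 per hour

Final: 40.8163 /hr


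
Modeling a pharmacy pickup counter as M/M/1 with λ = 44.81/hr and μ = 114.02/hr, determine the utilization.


ρ = λ/μ = 44.81/114.02 = 0.3930

Final: 0.3930


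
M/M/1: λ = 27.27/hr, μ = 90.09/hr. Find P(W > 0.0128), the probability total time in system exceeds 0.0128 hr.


W ~ Exponential(μ−λ) for M/M/1.
μ − λ = 90.09 − 27.27 = 62.8200
P(W > t) = e^{−(μ−λ)t} = e^{−0.8041} = 0.447492

Final: 0.447492


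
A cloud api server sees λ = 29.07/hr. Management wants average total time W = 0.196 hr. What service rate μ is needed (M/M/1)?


W = 1/(μ−λ) ⇒ μ − λ = 1/W = 1/0.196 = 5.1020
μ = λ + 1/W = 29.07 + 5.1020 = 34.1720 per hr

Final: 34.1720 /hr


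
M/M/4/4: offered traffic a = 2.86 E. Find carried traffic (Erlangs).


B(4,2.86) = 0.190465 (Erlang-B)
Carried load = a(1 − B) = 2.86·(1 − 0.190465) = 2.86·0.809535 = 2.3153 E

Final: 2.3153 Erlangs


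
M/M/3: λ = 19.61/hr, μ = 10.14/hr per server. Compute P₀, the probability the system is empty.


a = λ/μ = 19.61/10.14 = 1.9339; ρ = a/c = 0.6446
Σ_{k=0}^{2} a^k/k! (terms k=0..2) = 1.00000 + 1.93393 + 1.87003 = 4.80396
Tail: a^3/(3!(1−ρ)) = 7.23301/(6·0.3554) = 3.39235
P₀ = 1/(4.80396 + 3.39235) = 1/8.19631 = 0.122006

Final: 0.122006


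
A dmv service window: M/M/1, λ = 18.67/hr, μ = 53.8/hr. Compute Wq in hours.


ρ = 18.67/53.8 = 0.3470
Wq = ρ/(μ−λ) = 0.3470/(53.8 − 18.67) = 0.3470/35.13 = 0.009878 hr

Final: 0.009878 hr


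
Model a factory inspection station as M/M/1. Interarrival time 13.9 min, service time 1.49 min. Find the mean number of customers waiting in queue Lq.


λ = 60/13.9 = 4.3165 /hr
μ = 60/1.49 = 40.2685 /hr
ρ = λ/μ = 4.3165/40.2685 = 0.1072
Lq = ρ²/(1−ρ) = 0.01149/0.8928 = 0.01287

Final: 0.01287
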